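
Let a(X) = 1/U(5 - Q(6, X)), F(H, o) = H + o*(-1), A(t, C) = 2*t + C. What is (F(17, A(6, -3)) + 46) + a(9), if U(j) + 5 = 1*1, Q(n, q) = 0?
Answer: 215/4 ≈ 53.750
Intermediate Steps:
A(t, C) = C + 2*t
U(j) = -4 (U(j) = -5 + 1*1 = -5 + 1 = -4)
F(H, o) = H - o
a(X) = -¼ (a(X) = 1/(-4) = -¼)
(F(17, A(6, -3)) + 46) + a(9) = ((17 - (-3 + 2*6)) + 46) - ¼ = ((17 - (-3 + 12)) + 46) - ¼ = ((17 - 1*9) + 46) - ¼ = ((17 - 9) + 46) - ¼ = (8 + 46) - ¼ = 54 - ¼ = 215/4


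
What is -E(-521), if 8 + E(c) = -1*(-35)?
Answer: -27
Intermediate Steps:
E(c) = 27 (E(c) = -8 - 1*(-35) = -8 + 35 = 27)
-E(-521) = -1*27 = -27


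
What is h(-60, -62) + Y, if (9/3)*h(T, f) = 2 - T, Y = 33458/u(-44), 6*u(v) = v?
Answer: -149879/33 ≈ -4541.8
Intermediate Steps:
u(v) = v/6
Y = -50187/11 (Y = 33458/(((⅙)*(-44))) = 33458/(-22/3) = 33458*(-3/22) = -50187/11 ≈ -4562.5)
h(T, f) = ⅔ - T/3 (h(T, f) = (2 - T)/3 = ⅔ - T/3)
h(-60, -62) + Y = (⅔ - ⅓*(-60)) - 50187/11 = (⅔ + 20) - 50187/11 = 62/3 - 50187/11 = -149879/33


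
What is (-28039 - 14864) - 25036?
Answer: -67939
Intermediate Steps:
(-28039 - 14864) - 25036 = -42903 - 25036 = -67939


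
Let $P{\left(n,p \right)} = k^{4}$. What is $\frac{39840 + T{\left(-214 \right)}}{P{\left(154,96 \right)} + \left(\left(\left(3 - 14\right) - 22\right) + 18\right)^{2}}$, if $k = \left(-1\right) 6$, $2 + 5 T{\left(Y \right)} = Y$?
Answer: $\frac{66328}{2535} \approx 26.165$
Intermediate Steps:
$T{\left(Y \right)} = - \frac{2}{5} + \frac{Y}{5}$
$k = -6$
$P{\left(n,p \right)} = 1296$ ($P{\left(n,p \right)} = \left(-6\right)^{4} = 1296$)
$\frac{39840 + T{\left(-214 \right)}}{P{\left(154,96 \right)} + \left(\left(\left(3 - 14\right) - 22\right) + 18\right)^{2}} = \frac{39840 + \left(- \frac{2}{5} + \frac{1}{5} \left(-214\right)\right)}{1296 + \left(\left(\left(3 - 14\right) - 22\right) + 18\right)^{2}} = \frac{39840 - \frac{216}{5}}{1296 + \left(\left(-11 - 22\right) + 18\right)^{2}} = \frac{39840 - \frac{216}{5}}{1296 + \left(-33 + 18\right)^{2}} = \frac{198984}{5 \left(1296 + \left(-15\right)^{2}\right)} = \frac{198984}{5 \left(1296 + 225\right)} = \frac{198984}{5 \cdot 1521} = \frac{198984}{5} \cdot \frac{1}{1521} = \frac{66328}{2535}$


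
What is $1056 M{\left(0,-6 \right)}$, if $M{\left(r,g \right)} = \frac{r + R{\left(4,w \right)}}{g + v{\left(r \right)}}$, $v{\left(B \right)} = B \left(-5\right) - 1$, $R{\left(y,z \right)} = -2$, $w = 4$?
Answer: $\frac{2112}{7} \approx 301.71$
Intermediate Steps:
$v{\left(B \right)} = -1 - 5 B$ ($v{\left(B \right)} = - 5 B - 1 = -1 - 5 B$)
$M{\left(r,g \right)} = \frac{-2 + r}{-1 + g - 5 r}$ ($M{\left(r,g \right)} = \frac{r - 2}{g - \left(1 + 5 r\right)} = \frac{-2 + r}{-1 + g - 5 r}$)
$1056 M{\left(0,-6 \right)} = 1056 \frac{2 - 0}{1 - -6 + 5 \cdot 0} = 1056 \frac{2 + 0}{1 + 6 + 0} = 1056 \cdot \frac{1}{7} \cdot 2 = 1056 \cdot \frac{2}{7} = \frac{2112}{7}$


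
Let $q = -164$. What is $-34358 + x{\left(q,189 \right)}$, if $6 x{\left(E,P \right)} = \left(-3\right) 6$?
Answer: $-34361$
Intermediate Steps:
$x{\left(E,P \right)} = -3$ ($x{\left(E,P \right)} = \frac{\left(-3\right) 6}{6} = \frac{1}{6} \left(-18\right) = -3$)
$-34358 + x{\left(q,189 \right)} = -34358 - 3 = -34361$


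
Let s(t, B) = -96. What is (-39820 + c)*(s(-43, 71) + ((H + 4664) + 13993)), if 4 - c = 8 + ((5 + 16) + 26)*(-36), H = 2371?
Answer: -798179024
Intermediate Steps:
c = 1688 (c = 4 - (8 + ((5 + 16) + 26)*(-36)) = 4 - (8 + (21 + 26)*(-36)) = 4 - (8 + 47*(-36)) = 4 - (8 - 1692) = 4 - 1*(-1684) = 4 + 1684 = 1688)
(-39820 + c)*(s(-43, 71) + ((H + 4664) + 13993)) = (-39820 + 1688)*(-96 + ((2371 + 4664) + 13993)) = -38132*(-96 + (7035 + 13993)) = -38132*(-96 + 21028) = -38132*20932 = -798179024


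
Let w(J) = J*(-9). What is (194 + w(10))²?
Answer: 10816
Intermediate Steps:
w(J) = -9*J
(194 + w(10))² = (194 - 9*10)² = (194 - 90)² = 104² = 10816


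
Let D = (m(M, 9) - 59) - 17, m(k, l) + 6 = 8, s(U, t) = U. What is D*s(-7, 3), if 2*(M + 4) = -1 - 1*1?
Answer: 518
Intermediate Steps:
M = -5 (M = -4 + (-1 - 1*1)/2 = -4 + (-1 - 1)/2 = -4 + (½)*(-2) = -4 - 1 = -5)
m(k, l) = 2 (m(k, l) = -6 + 8 = 2)
D = -74 (D = (2 - 59) - 17 = -57 - 17 = -74)
D*s(-7, 3) = -74*(-7) = 518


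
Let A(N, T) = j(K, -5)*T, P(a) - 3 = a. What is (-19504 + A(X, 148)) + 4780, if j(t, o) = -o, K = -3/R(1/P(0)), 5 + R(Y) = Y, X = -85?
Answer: -13984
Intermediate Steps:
P(a) = 3 + a
R(Y) = -5 + Y
K = 9/14 (K = -3/(-5 + 1/(3 + 0)) = -3/(-5 + 1/3) = -3/(-14/3) = -3*(-3/14) = 9/14 ≈ 0.64286)
A(N, T) = 5*T (A(N, T) = (-1*(-5))*T = 5*T)
(-19504 + A(X, 148)) + 4780 = (-19504 + 5*148) + 4780 = (-19504 + 740) + 4780 = -18764 + 4780 = -13984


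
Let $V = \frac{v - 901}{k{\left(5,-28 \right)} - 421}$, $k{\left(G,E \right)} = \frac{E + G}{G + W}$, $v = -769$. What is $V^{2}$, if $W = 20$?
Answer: $\frac{435765625}{27815076} \approx 15.667$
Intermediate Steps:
$k{\left(G,E \right)} = \frac{E + G}{20 + G}$ ($k{\left(G,E \right)} = \frac{E + G}{G + 20} = \frac{E + G}{20 + G}$)
$V = \frac{20875}{5274}$ ($V = \frac{-769 - 901}{\frac{-28 + 5}{20 + 5} - 421} = - \frac{1670}{\frac{1}{25} \left(-23\right) - 421} = - \frac{1670}{- \frac{23}{25} - 421} = - \frac{1670}{- \frac{10548}{25}} = \left(-1670\right) \left(- \frac{25}{10548}\right) = \frac{20875}{5274} \approx 3.9581$)
$V^{2} = \left(\frac{20875}{5274}\right)^{2} = \frac{435765625}{27815076}$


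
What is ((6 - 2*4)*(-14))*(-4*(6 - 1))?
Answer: -560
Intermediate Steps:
((6 - 2*4)*(-14))*(-4*(6 - 1)) = ((6 - 8)*(-14))*(-4*5) = -2*(-14)*(-20) = 28*(-20) = -560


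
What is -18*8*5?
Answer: -720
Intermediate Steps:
-18*8*5 = -144*5 = -720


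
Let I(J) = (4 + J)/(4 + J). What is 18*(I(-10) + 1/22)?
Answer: 207/11 ≈ 18.818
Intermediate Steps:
I(J) = 1
18*(I(-10) + 1/22) = 18*(1 + 1/22) = 18*(23/22) = 207/11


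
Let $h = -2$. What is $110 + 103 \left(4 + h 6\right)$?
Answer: $-714$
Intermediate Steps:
$110 + 103 \left(4 + h 6\right) = 110 + 103 \left(4 - 12\right) = 110 + 103 \left(-8\right) = 110 - 824 = -714$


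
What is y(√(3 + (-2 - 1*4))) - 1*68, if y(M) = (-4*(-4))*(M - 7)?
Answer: -180 + 16*I*√3 ≈ -180.0 + 27.713*I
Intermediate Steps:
y(M) = -112 + 16*M (y(M) = 16*(-7 + M) = -112 + 16*M)
y(√(3 + (-2 - 1*4))) - 1*68 = (-112 + 16*√(3 + (-2 - 1*4))) - 1*68 = (-112 + 16*√(3 + (-2 - 4))) - 68 = (-112 + 16*√(3 - 6)) - 68 = (-112 + 16*√(-3)) - 68 = (-112 + 16*(I*√3)) - 68 = (-112 + 16*I*√3) - 68 = -180 + 16*I*√3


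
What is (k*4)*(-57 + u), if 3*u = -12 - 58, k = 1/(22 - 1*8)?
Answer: -482/21 ≈ -22.952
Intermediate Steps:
k = 1/14 (k = 1/(22 - 8) = 1/14 ≈ 0.071429)
u = -70/3 (u = (-12 - 58)/3 = (1/3)*(-70) = -70/3 ≈ -23.333)
(k*4)*(-57 + u) = ((1/14)*4)*(-57 - 70/3) = (2/7)*(-241/3) = -482/21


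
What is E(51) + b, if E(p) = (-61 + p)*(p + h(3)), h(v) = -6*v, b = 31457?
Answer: 31127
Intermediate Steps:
E(p) = (-61 + p)*(-18 + p) (E(p) = (-61 + p)*(p - 6*3) = (-61 + p)*(p - 18) = (-61 + p)*(-18 + p))
E(51) + b = (1098 + 51² - 79*51) + 31457 = (1098 + 2601 - 4029) + 31457 = -330 + 31457 = 31127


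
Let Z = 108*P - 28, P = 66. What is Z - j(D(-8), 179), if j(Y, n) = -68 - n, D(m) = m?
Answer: 7347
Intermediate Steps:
Z = 7100 (Z = 108*66 - 28 = 7128 - 28 = 7100)
Z - j(D(-8), 179) = 7100 - (-68 - 1*179) = 7100 - (-68 - 179) = 7100 - 1*(-247) = 7100 + 247 = 7347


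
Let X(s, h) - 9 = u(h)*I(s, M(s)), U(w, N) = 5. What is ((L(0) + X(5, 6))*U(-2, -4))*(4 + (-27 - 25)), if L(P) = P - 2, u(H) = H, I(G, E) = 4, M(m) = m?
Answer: -7440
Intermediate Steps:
L(P) = -2 + P
X(s, h) = 9 + 4*h (X(s, h) = 9 + h*4 = 9 + 4*h)
((L(0) + X(5, 6))*U(-2, -4))*(4 + (-27 - 25)) = (((-2 + 0) + (9 + 4*6))*5)*(4 + (-27 - 25)) = ((-2 + (9 + 24))*5)*(4 - 52) = ((-2 + 33)*5)*(-48) = (31*5)*(-48) = 155*(-48) = -7440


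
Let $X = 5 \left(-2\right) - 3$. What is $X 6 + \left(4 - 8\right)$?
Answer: $-82$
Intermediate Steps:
$X = -13$ ($X = -10 - 3 = -13$)
$X 6 + \left(4 - 8\right) = \left(-13\right) 6 + \left(4 - 8\right) = -78 + \left(4 - 8\right) = -78 - 4 = -82$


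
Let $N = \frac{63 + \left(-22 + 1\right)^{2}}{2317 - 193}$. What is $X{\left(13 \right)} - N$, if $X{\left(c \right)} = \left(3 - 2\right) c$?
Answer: $\frac{753}{59} \approx 12.763$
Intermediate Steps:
$X{\left(c \right)} = c$ ($X{\left(c \right)} = 1 c = c$)
$N = \frac{14}{59}$ ($N = \frac{63 + \left(-21\right)^{2}}{2124} = \left(63 + 441\right) \frac{1}{2124} = 504 \cdot \frac{1}{2124} = \frac{14}{59} \approx 0.23729$)
$X{\left(13 \right)} - N = 13 - \frac{14}{59} = \frac{753}{59}$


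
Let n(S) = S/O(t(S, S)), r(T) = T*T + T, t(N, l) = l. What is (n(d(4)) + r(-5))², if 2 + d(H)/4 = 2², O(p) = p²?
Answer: 25921/64 ≈ 405.02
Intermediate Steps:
d(H) = 8 (d(H) = -8 + 4*2² = -8 + 4*4 = -8 + 16 = 8)
r(T) = T + T² (r(T) = T² + T = T + T²)
n(S) = 1/S (n(S) = S/(S²) = S/S² = 1/S)
(n(d(4)) + r(-5))² = (1/8 - 5*(1 - 5))² = (⅛ - 5*(-4))² = (⅛ + 20)² = (161/8)² = 25921/64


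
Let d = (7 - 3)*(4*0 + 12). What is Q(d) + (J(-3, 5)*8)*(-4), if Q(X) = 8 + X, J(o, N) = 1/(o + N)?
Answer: 40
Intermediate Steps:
J(o, N) = 1/(N + o)
d = 48 (d = 4*(0 + 12) = 4*12 = 48)
Q(d) + (J(-3, 5)*8)*(-4) = (8 + 48) + (8/(5 - 3))*(-4) = 56 + (8/2)*(-4) = 56 + ((½)*8)*(-4) = 56 + 4*(-4) = 56 - 16 = 40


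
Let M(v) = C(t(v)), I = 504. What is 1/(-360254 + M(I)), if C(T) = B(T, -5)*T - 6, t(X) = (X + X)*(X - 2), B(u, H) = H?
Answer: -1/2890340 ≈ -3.4598e-7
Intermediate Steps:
t(X) = 2*X*(-2 + X) (t(X) = (2*X)*(-2 + X) = 2*X*(-2 + X))
C(T) = -6 - 5*T (C(T) = -5*T - 6 = -6 - 5*T)
M(v) = -6 - 10*v*(-2 + v)
1/(-360254 + M(I)) = 1/(-360254 + (-6 - 10*504² + 20*504)) = 1/(-360254 + (-6 - 10*254016 + 10080)) = 1/(-360254 + (-6 - 2540160 + 10080)) = 1/(-360254 - 2530086) = 1/(-2890340) = -1/2890340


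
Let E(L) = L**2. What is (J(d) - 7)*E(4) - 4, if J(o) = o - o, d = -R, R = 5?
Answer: -116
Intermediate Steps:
d = -5 (d = -1*5 = -5)
J(o) = 0
(J(d) - 7)*E(4) - 4 = (0 - 7)*4**2 - 4 = -7*16 - 4 = -112 - 4 = -116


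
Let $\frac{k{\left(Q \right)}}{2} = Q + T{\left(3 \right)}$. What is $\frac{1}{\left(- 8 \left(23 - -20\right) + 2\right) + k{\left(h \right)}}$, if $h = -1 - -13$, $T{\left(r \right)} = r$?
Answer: $- \frac{1}{312} \approx -0.0032051$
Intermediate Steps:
$h = 12$ ($h = -1 + 13 = 12$)
$k{\left(Q \right)} = 6 + 2 Q$ ($k{\left(Q \right)} = 2 \left(Q + 3\right) = 2 \left(3 + Q\right) = 6 + 2 Q$)
$\frac{1}{\left(- 8 \left(23 - -20\right) + 2\right) + k{\left(h \right)}} = \frac{1}{\left(- 8 \left(23 - -20\right) + 2\right) + \left(6 + 2 \cdot 12\right)} = \frac{1}{\left(- 8 \left(23 + 20\right) + 2\right) + \left(6 + 24\right)} = \frac{1}{\left(\left(-8\right) 43 + 2\right) + 30} = \frac{1}{\left(-344 + 2\right) + 30} = \frac{1}{-342 + 30} = \frac{1}{-312} = - \frac{1}{312}$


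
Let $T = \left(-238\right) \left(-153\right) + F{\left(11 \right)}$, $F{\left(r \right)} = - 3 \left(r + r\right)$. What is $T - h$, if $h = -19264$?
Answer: $55612$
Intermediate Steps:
$F{\left(r \right)} = - 6 r$ ($F{\left(r \right)} = - 3 \cdot 2 r = - 6 r$)
$T = 36348$ ($T = \left(-238\right) \left(-153\right) - 66 = 36414 - 66 = 36348$)
$T - h = 36348 - -19264 = 36348 + 19264 = 55612$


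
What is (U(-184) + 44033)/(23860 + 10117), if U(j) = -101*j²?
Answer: -3375423/33977 ≈ -99.344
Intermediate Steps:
(U(-184) + 44033)/(23860 + 10117) = (-101*(-184)² + 44033)/(23860 + 10117) = (-101*33856 + 44033)/33977 = (-3419456 + 44033)*(1/33977) = -3375423*1/33977 = -3375423/33977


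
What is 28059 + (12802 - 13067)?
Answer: 27794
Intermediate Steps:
28059 + (12802 - 13067) = 28059 - 265 = 27794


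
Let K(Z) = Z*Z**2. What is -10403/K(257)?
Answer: -10403/16974593 ≈ -0.00061286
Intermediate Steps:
K(Z) = Z**3
-10403/K(257) = -10403/(257**3) = -10403/16974593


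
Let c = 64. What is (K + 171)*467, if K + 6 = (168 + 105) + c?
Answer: 234434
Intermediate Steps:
K = 331 (K = -6 + ((168 + 105) + 64) = -6 + (273 + 64) = -6 + 337 = 331)
(K + 171)*467 = (331 + 171)*467 = 502*467 = 234434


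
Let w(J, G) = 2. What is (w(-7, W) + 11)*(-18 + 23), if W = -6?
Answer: 65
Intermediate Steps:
(w(-7, W) + 11)*(-18 + 23) = (2 + 11)*(-18 + 23) = 13*5 = 65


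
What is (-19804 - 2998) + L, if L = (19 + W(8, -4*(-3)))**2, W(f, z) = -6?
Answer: -22633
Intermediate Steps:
L = 169 (L = (19 - 6)**2 = 13**2 = 169)
(-19804 - 2998) + L = (-19804 - 2998) + 169 = -22802 + 169 = -22633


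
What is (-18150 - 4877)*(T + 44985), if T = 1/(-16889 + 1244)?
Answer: -16206179790748/15645 ≈ -1.0359e+9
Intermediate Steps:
T = -1/15645 (T = 1/(-15645) = -1/15645 ≈ -6.3918e-5)
(-18150 - 4877)*(T + 44985) = (-18150 - 4877)*(-1/15645 + 44985) = -23027*703790324/15645 = -16206179790748/15645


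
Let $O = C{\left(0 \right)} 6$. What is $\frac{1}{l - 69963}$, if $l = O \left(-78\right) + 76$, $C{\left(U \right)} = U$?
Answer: $- \frac{1}{69887} \approx -1.4309 \cdot 10^{-5}$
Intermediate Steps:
$O = 0$ ($O = 0 \cdot 6 = 0$)
$l = 76$ ($l = 0 \left(-78\right) + 76 = 0 + 76 = 76$)
$\frac{1}{l - 69963} = \frac{1}{76 - 69963} = \frac{1}{-69887} = - \frac{1}{69887}$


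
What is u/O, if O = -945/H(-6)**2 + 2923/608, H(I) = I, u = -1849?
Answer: 1124192/13037 ≈ 86.231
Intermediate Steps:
O = -13037/608 (O = -945/((-6)**2) + 2923/608 = -945/36 + 2923*(1/608) = -945*1/36 + 2923/608 = -105/4 + 2923/608 = -13037/608 ≈ -21.442)
u/O = -1849/(-13037/608) = -1849*(-608/13037) = 1124192/13037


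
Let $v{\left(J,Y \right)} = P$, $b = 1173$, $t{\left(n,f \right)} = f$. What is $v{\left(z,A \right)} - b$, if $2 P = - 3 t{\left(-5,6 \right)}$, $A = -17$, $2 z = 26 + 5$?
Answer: $-1182$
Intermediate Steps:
$z = \frac{31}{2}$ ($z = \frac{26 + 5}{2} = \frac{1}{2} \cdot 31 = \frac{31}{2} \approx 15.5$)
$P = -9$ ($P = \frac{\left(-3\right) 6}{2} = \frac{1}{2} \left(-18\right) = -9$)
$v{\left(J,Y \right)} = -9$
$v{\left(z,A \right)} - b = -9 - 1173 = -1182$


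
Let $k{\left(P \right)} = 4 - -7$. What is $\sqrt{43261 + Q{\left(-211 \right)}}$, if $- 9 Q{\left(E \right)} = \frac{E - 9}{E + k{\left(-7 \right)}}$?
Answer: $\frac{\sqrt{38934790}}{30} \approx 207.99$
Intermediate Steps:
$k{\left(P \right)} = 11$ ($k{\left(P \right)} = 4 + 7 = 11$)
$Q{\left(E \right)} = - \frac{-9 + E}{9 \left(11 + E\right)}$ ($Q{\left(E \right)} = - \frac{\left(E - 9\right) \frac{1}{E + 11}}{9} = - \frac{\left(-9 + E\right) \frac{1}{11 + E}}{9} = - \frac{\frac{1}{11 + E} \left(-9 + E\right)}{9} = - \frac{-9 + E}{9 \left(11 + E\right)}$)
$\sqrt{43261 + Q{\left(-211 \right)}} = \sqrt{43261 + \frac{9 - -211}{9 \left(11 - 211\right)}} = \sqrt{43261 + \frac{9 + 211}{9 \left(-200\right)}} = \sqrt{43261 + \frac{1}{9} \left(- \frac{1}{200}\right) 220} = \sqrt{43261 - \frac{11}{90}} = \sqrt{\frac{3893479}{90}} = \frac{\sqrt{38934790}}{30}$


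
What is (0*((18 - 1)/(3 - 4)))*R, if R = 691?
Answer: 0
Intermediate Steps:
(0*((18 - 1)/(3 - 4)))*R = (0*((18 - 1)/(3 - 4)))*691 = (0*(17/(-1)))*691 = (0*(17*(-1)))*691 = (0*(-17))*691 = 0*691 = 0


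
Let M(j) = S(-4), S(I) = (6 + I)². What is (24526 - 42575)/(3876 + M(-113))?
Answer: -18049/3880 ≈ -4.6518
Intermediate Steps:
M(j) = 4 (M(j) = (6 - 4)² = 2² = 4)
(24526 - 42575)/(3876 + M(-113)) = (24526 - 42575)/(3876 + 4) = -18049/3880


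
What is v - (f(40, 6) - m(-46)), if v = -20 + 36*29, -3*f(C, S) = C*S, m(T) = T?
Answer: 1058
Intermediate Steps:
f(C, S) = -C*S/3
v = 1024 (v = -20 + 1044 = 1024)
v - (f(40, 6) - m(-46)) = 1024 - (-⅓*40*6 - 1*(-46)) = 1024 - (-80 + 46) = 1024 - 1*(-34) = 1024 + 34 = 1058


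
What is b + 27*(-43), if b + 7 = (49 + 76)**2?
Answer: 14457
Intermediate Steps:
b = 15618 (b = -7 + (49 + 76)**2 = -7 + 125**2 = -7 + 15625 = 15618)
b + 27*(-43) = 15618 + 27*(-43) = 15618 - 1161 = 14457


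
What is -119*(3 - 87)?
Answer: 9996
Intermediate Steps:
-119*(3 - 87) = -119*(-84) = 9996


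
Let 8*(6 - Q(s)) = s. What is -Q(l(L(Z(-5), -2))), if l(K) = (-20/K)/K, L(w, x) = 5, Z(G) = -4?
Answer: -61/10 ≈ -6.1000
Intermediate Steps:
l(K) = -20/K²
Q(s) = 6 - s/8
-Q(l(L(Z(-5), -2))) = -(6 - (-5)/(2*5²)) = -(6 - (-5)/(2*25)) = -(6 - ⅛*(-⅘)) = -(6 + ⅒) = -1*61/10 = -61/10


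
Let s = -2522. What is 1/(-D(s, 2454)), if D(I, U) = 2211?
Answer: -1/2211 ≈ -0.00045228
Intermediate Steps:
1/(-D(s, 2454)) = 1/(-1*2211) = 1/(-2211) = -1/2211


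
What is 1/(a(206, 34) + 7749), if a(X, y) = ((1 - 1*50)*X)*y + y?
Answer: -1/335413 ≈ -2.9814e-6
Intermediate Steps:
a(X, y) = y - 49*X*y (a(X, y) = ((1 - 50)*X)*y + y = (-49*X)*y + y = -49*X*y + y = y - 49*X*y)
1/(a(206, 34) + 7749) = 1/(34*(1 - 49*206) + 7749) = 1/(34*(1 - 10094) + 7749) = 1/(34*(-10093) + 7749) = 1/(-343162 + 7749) = 1/(-335413) = -1/335413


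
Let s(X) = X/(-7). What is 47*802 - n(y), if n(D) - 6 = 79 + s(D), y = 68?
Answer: 263331/7 ≈ 37619.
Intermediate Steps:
s(X) = -X/7 (s(X) = X*(-⅐) = -X/7)
n(D) = 85 - D/7 (n(D) = 6 + (79 - D/7) = 85 - D/7)
47*802 - n(y) = 47*802 - (85 - ⅐*68) = 37694 - (85 - 68/7) = 37694 - 1*527/7 = 37694 - 527/7 = 263331/7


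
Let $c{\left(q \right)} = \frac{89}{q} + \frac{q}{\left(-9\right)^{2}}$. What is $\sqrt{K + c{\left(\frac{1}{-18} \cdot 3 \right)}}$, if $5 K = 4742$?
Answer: $\frac{\sqrt{30209610}}{270} \approx 20.357$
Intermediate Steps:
$c{\left(q \right)} = \frac{89}{q} + \frac{q}{81}$
$K = \frac{4742}{5}$ ($K = \frac{1}{5} \cdot 4742 = \frac{4742}{5} \approx 948.4$)
$\sqrt{K + c{\left(\frac{1}{-18} \cdot 3 \right)}} = \sqrt{\frac{4742}{5} + \left(\frac{89}{\frac{1}{-18} \cdot 3} + \frac{\frac{1}{-18} \cdot 3}{81}\right)} = \sqrt{\frac{4742}{5} + \left(\frac{89}{\left(- \frac{1}{18}\right) 3} + \frac{\left(- \frac{1}{18}\right) 3}{81}\right)} = \sqrt{\frac{4742}{5} + \left(\frac{89}{- \frac{1}{6}} + \frac{1}{81} \left(- \frac{1}{6}\right)\right)} = \sqrt{\frac{4742}{5} + \left(89 \left(-6\right) - \frac{1}{486}\right)} = \sqrt{\frac{4742}{5} - \frac{259525}{486}} = \sqrt{\frac{1006987}{2430}} = \frac{\sqrt{30209610}}{270}$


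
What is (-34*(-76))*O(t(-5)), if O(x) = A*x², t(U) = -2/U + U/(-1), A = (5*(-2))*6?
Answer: -22604832/5 ≈ -4.5210e+6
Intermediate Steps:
A = -60 (A = -10*6 = -60)
t(U) = -U - 2/U (t(U) = -2/U + U*(-1) = -2/U - U = -U - 2/U)
O(x) = -60*x²
(-34*(-76))*O(t(-5)) = (-34*(-76))*(-60*(-1*(-5) - 2/(-5))²) = 2584*(-60*(5 - 2*(-⅕))²) = 2584*(-60*(5 + ⅖)²) = 2584*(-60*(27/5)²) = 2584*(-60*729/25) = 2584*(-8748/5) = -22604832/5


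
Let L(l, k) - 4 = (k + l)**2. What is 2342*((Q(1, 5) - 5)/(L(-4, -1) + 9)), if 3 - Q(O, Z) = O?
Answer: -3513/19 ≈ -184.89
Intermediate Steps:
L(l, k) = 4 + (k + l)**2
Q(O, Z) = 3 - O
2342*((Q(1, 5) - 5)/(L(-4, -1) + 9)) = 2342*(((3 - 1*1) - 5)/((4 + (-1 - 4)**2) + 9)) = 2342*(((3 - 1) - 5)/((4 + (-5)**2) + 9)) = 2342*((2 - 5)/((4 + 25) + 9)) = 2342*(-3/(29 + 9)) = 2342*(-3/38) = -3513/19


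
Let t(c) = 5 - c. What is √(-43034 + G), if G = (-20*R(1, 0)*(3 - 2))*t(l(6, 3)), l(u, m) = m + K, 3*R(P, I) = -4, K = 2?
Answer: I*√43034 ≈ 207.45*I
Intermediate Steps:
R(P, I) = -4/3 (R(P, I) = (⅓)*(-4) = -4/3)
l(u, m) = 2 + m (l(u, m) = m + 2 = 2 + m)
G = 0 (G = (-(-80)*(3 - 2)/3)*(5 - (2 + 3)) = (-(-80)/3)*(5 - 1*5) = (-20*(-4/3))*(5 - 5) = (80/3)*0 = 0)
√(-43034 + G) = √(-43034 + 0) = √(-43034) = I*√43034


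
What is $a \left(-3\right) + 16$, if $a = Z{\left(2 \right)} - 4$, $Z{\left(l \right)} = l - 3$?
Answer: $31$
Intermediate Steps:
$Z{\left(l \right)} = -3 + l$ ($Z{\left(l \right)} = l - 3 = -3 + l$)
$a = -5$ ($a = \left(-3 + 2\right) - 4 = -1 - 4 = -5$)
$a \left(-3\right) + 16 = \left(-5\right) \left(-3\right) + 16 = 15 + 16 = 31$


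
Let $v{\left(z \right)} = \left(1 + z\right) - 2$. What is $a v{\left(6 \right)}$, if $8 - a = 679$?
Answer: $-3355$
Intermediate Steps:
$a = -671$ ($a = 8 - 679 = -671$)
$v{\left(z \right)} = -1 + z$
$a v{\left(6 \right)} = - 671 \left(-1 + 6\right) = \left(-671\right) 5 = -3355$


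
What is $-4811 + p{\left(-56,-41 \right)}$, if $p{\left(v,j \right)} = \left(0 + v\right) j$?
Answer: $-2515$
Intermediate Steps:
$p{\left(v,j \right)} = j v$ ($p{\left(v,j \right)} = v j = j v$)
$-4811 + p{\left(-56,-41 \right)} = -4811 - -2296 = -4811 + 2296 = -2515$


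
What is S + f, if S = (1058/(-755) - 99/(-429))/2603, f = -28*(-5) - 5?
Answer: 3449028586/25548445 ≈ 135.00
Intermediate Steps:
f = 135 (f = 140 - 5 = 135)
S = -11489/25548445 (S = (1058*(-1/755) - 99*(-1/429))*(1/2603) = (-1058/755 + 3/13)*(1/2603) = -11489/9815*1/2603 = -11489/25548445 ≈ -0.00044969)
S + f = -11489/25548445 + 135 = 3449028586/25548445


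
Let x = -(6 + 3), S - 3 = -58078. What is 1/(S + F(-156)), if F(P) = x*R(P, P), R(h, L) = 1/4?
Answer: -4/232309 ≈ -1.7218e-5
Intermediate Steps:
S = -58075 (S = 3 - 58078 = -58075)
R(h, L) = 1/4
x = -9 (x = -1*9 = -9)
F(P) = -9/4 (F(P) = -9*1/4 = -9/4)
1/(S + F(-156)) = 1/(-58075 - 9/4) = 1/(-232309/4) = -4/232309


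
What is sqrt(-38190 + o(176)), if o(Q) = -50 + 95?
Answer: I*sqrt(38145) ≈ 195.31*I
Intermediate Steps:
o(Q) = 45
sqrt(-38190 + o(176)) = sqrt(-38190 + 45) = sqrt(-38145) = I*sqrt(38145)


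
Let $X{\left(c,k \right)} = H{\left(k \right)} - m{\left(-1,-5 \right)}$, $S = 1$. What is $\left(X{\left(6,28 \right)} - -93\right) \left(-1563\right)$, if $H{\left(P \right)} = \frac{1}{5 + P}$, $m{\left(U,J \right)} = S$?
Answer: $- \frac{1582277}{11} \approx -1.4384 \cdot 10^{5}$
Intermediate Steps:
$m{\left(U,J \right)} = 1$
$X{\left(c,k \right)} = -1 + \frac{1}{5 + k}$ ($X{\left(c,k \right)} = \frac{1}{5 + k} - 1 = -1 + \frac{1}{5 + k}$)
$\left(X{\left(6,28 \right)} - -93\right) \left(-1563\right) = \left(\frac{-4 - 28}{5 + 28} - -93\right) \left(-1563\right) = \left(\frac{-4 - 28}{33} + \left(-430 + 523\right)\right) \left(-1563\right) = \left(\frac{1}{33} \left(-32\right) + 93\right) \left(-1563\right) = \left(- \frac{32}{33} + 93\right) \left(-1563\right) = \frac{3037}{33} \left(-1563\right) = - \frac{1582277}{11}$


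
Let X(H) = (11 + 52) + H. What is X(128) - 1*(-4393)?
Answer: 4584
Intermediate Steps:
X(H) = 63 + H
X(128) - 1*(-4393) = (63 + 128) - 1*(-4393) = 191 + 4393 = 4584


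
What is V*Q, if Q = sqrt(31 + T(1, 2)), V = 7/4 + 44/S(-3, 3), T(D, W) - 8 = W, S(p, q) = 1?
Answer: 183*sqrt(41)/4 ≈ 292.94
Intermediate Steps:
T(D, W) = 8 + W
V = 183/4 (V = 7/4 + 44/1 = 7*(1/4) + 44*1 = 7/4 + 44 = 183/4 ≈ 45.750)
Q = sqrt(41) (Q = sqrt(31 + (8 + 2)) = sqrt(31 + 10) = sqrt(41) ≈ 6.4031)
V*Q = 183*sqrt(41)/4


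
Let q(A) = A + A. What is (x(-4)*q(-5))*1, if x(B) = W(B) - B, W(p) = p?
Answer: 0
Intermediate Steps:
q(A) = 2*A
x(B) = 0 (x(B) = B - B = 0)
(x(-4)*q(-5))*1 = (0*(2*(-5)))*1 = (0*(-10))*1 = 0*1 = 0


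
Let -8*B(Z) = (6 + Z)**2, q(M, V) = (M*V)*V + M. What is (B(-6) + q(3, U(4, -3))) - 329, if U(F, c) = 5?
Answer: -251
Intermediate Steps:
q(M, V) = M + M*V**2 (q(M, V) = M*V**2 + M = M + M*V**2)
B(Z) = -(6 + Z)**2/8
(B(-6) + q(3, U(4, -3))) - 329 = (-(6 - 6)**2/8 + 3*(1 + 5**2)) - 329 = (-1/8*0**2 + 3*(1 + 25)) - 329 = (-1/8*0 + 3*26) - 329 = (0 + 78) - 329 = 78 - 329 = -251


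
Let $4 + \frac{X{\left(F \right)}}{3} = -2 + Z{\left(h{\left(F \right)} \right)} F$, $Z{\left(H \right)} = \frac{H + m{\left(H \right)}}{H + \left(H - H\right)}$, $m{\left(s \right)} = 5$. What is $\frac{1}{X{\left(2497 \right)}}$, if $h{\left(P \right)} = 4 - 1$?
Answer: $\frac{1}{19958} \approx 5.0105 \cdot 10^{-5}$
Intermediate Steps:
$h{\left(P \right)} = 3$ ($h{\left(P \right)} = 4 - 1 = 3$)
$Z{\left(H \right)} = \frac{5 + H}{H}$ ($Z{\left(H \right)} = \frac{H + 5}{H + \left(H - H\right)} = \frac{5 + H}{H + 0} = \frac{5 + H}{H}$)
$X{\left(F \right)} = -18 + 8 F$ ($X{\left(F \right)} = -12 + 3 \left(-2 + \frac{5 + 3}{3} F\right) = -12 + 3 \left(-2 + \frac{1}{3} \cdot 8 F\right) = -12 + 3 \left(-2 + \frac{8 F}{3}\right) = -12 + \left(-6 + 8 F\right) = -18 + 8 F$)
$\frac{1}{X{\left(2497 \right)}} = \frac{1}{-18 + 8 \cdot 2497} = \frac{1}{-18 + 19976} = \frac{1}{19958}$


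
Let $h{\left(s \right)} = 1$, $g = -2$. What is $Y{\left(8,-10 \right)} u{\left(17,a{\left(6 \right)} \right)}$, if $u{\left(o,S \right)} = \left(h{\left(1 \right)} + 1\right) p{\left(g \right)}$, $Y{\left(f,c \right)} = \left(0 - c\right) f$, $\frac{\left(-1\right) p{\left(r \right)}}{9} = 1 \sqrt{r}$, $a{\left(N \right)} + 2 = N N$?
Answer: $- 1440 i \sqrt{2} \approx - 2036.5 i$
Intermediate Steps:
$a{\left(N \right)} = -2 + N^{2}$ ($a{\left(N \right)} = -2 + N N = -2 + N^{2}$)
$p{\left(r \right)} = - 9 \sqrt{r}$ ($p{\left(r \right)} = - 9 \cdot 1 \sqrt{r} = - 9 \sqrt{r}$)
$Y{\left(f,c \right)} = - c f$
$u{\left(o,S \right)} = - 18 i \sqrt{2}$ ($u{\left(o,S \right)} = \left(1 + 1\right) \left(- 9 \sqrt{-2}\right) = 2 \left(- 9 i \sqrt{2}\right) = - 18 i \sqrt{2}$)
$Y{\left(8,-10 \right)} u{\left(17,a{\left(6 \right)} \right)} = \left(-1\right) \left(-10\right) 8 \left(- 18 i \sqrt{2}\right) = 80 \left(- 18 i \sqrt{2}\right) = - 1440 i \sqrt{2}$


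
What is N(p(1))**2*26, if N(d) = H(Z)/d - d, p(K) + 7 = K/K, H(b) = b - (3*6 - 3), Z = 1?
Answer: 16250/9 ≈ 1805.6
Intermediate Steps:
H(b) = -15 + b (H(b) = b - (18 - 3) = b - 1*15 = b - 15 = -15 + b)
p(K) = -6 (p(K) = -7 + K/K = -7 + 1 = -6)
N(d) = -d - 14/d (N(d) = (-15 + 1)/d - d = -14/d - d = -d - 14/d)
N(p(1))**2*26 = (-1*(-6) - 14/(-6))**2*26 = (6 - 14*(-1/6))**2*26 = (6 + 7/3)**2*26 = (25/3)**2*26 = (625/9)*26 = 16250/9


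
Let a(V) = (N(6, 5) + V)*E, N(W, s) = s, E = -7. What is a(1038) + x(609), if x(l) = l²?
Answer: 363580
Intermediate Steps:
a(V) = -35 - 7*V (a(V) = (5 + V)*(-7) = -35 - 7*V)
a(1038) + x(609) = (-35 - 7*1038) + 609² = (-35 - 7266) + 370881 = -7301 + 370881 = 363580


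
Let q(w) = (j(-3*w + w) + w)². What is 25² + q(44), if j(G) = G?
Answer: 2561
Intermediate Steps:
q(w) = w² (q(w) = ((-3*w + w) + w)² = (-2*w + w)² = (-w)² = w²)
25² + q(44) = 25² + 44² = 625 + 1936 = 2561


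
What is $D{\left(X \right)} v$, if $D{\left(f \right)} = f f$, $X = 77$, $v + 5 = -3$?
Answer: $-47432$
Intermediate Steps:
$v = -8$ ($v = -5 - 3 = -8$)
$D{\left(f \right)} = f^{2}$
$D{\left(X \right)} v = 77^{2} \left(-8\right) = 5929 \left(-8\right) = -47432$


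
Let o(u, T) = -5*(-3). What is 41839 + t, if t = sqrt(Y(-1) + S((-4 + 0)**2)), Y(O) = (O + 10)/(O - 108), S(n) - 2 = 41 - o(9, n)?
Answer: 41839 + sqrt(331687)/109 ≈ 41844.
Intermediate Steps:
o(u, T) = 15
S(n) = 28 (S(n) = 2 + (41 - 1*15) = 2 + (41 - 15) = 2 + 26 = 28)
Y(O) = (10 + O)/(-108 + O)
t = sqrt(331687)/109 (t = sqrt((10 - 1)/(-108 - 1) + 28) = sqrt(9/(-109) + 28) = sqrt(-1/109*9 + 28) = sqrt(-9/109 + 28) = sqrt(3043/109) = sqrt(331687)/109 ≈ 5.2837)
41839 + t = 41839 + sqrt(331687)/109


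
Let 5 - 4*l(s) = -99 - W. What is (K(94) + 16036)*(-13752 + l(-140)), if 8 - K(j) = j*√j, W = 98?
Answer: -219826866 + 1287941*√94 ≈ -2.0734e+8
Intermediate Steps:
l(s) = 101/2 (l(s) = 5/4 - (-99 - 1*98)/4 = 5/4 - (-99 - 98)/4 = 5/4 - ¼*(-197) = 5/4 + 197/4 = 101/2)
K(j) = 8 - j^(3/2) (K(j) = 8 - j*√j = 8 - j^(3/2))
(K(94) + 16036)*(-13752 + l(-140)) = ((8 - 94^(3/2)) + 16036)*(-13752 + 101/2) = ((8 - 94*√94) + 16036)*(-27403/2) = (16044 - 94*√94)*(-27403/2) = -219826866 + 1287941*√94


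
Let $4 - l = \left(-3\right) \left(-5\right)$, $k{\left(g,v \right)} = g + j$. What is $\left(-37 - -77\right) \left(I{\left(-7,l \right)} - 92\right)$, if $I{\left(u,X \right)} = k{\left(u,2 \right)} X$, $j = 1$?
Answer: $-1040$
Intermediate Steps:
$k{\left(g,v \right)} = 1 + g$ ($k{\left(g,v \right)} = g + 1 = 1 + g$)
$l = -11$ ($l = 4 - \left(-3\right) \left(-5\right) = 4 - 15 = -11$)
$I{\left(u,X \right)} = X \left(1 + u\right)$ ($I{\left(u,X \right)} = \left(1 + u\right) X = X \left(1 + u\right)$)
$\left(-37 - -77\right) \left(I{\left(-7,l \right)} - 92\right) = \left(-37 - -77\right) \left(- 11 \left(1 - 7\right) - 92\right) = \left(-37 + 77\right) \left(\left(-11\right) \left(-6\right) - 92\right) = 40 \left(66 - 92\right) = 40 \left(-26\right) = -1040$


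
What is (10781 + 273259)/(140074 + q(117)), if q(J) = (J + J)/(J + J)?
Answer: 56808/28015 ≈ 2.0278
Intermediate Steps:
q(J) = 1 (q(J) = (2*J)/((2*J)) = (2*J)*(1/(2*J)) = 1)
(10781 + 273259)/(140074 + q(117)) = (10781 + 273259)/(140074 + 1) = 284040/140075 = 284040*(1/140075) = 56808/28015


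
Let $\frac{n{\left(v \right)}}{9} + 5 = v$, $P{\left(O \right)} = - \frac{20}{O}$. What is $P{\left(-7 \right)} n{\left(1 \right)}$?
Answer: $- \frac{720}{7} \approx -102.86$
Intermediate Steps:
$n{\left(v \right)} = -45 + 9 v$
$P{\left(-7 \right)} n{\left(1 \right)} = - \frac{20}{-7} \left(-45 + 9 \cdot 1\right) = \left(-20\right) \left(- \frac{1}{7}\right) \left(-45 + 9\right) = \frac{20}{7} \left(-36\right) = - \frac{720}{7}$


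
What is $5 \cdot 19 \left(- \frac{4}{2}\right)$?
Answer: $-190$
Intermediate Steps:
$5 \cdot 19 \left(- \frac{4}{2}\right) = 95 \left(\left(-4\right) \frac{1}{2}\right) = 95 \left(-2\right) = -190$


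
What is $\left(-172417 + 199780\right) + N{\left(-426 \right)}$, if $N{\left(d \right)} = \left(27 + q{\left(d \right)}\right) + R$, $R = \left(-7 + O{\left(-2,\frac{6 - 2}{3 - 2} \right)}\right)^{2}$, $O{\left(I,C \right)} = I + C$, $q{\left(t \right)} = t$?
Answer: $26989$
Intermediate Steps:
$O{\left(I,C \right)} = C + I$
$R = 25$ ($R = \left(-7 - \left(2 - \frac{6 - 2}{3 - 2}\right)\right)^{2} = \left(-7 - \left(2 - \frac{4}{1}\right)\right)^{2} = \left(-7 + \left(4 \cdot 1 - 2\right)\right)^{2} = \left(-7 + \left(4 - 2\right)\right)^{2} = \left(-7 + 2\right)^{2} = \left(-5\right)^{2} = 25$)
$N{\left(d \right)} = 52 + d$ ($N{\left(d \right)} = \left(27 + d\right) + 25 = 52 + d$)
$\left(-172417 + 199780\right) + N{\left(-426 \right)} = \left(-172417 + 199780\right) + \left(52 - 426\right) = 27363 - 374 = 26989$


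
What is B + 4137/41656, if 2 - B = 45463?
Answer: -1893719279/41656 ≈ -45461.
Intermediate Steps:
B = -45461 (B = 2 - 1*45463 = 2 - 45463 = -45461)
B + 4137/41656 = -45461 + 4137/41656 = -1893719279/41656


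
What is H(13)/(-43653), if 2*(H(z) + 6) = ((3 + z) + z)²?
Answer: -829/87306 ≈ -0.0094953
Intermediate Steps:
H(z) = -6 + (3 + 2*z)²/2 (H(z) = -6 + ((3 + z) + z)²/2 = -6 + (3 + 2*z)²/2)
H(13)/(-43653) = (-6 + (3 + 2*13)²/2)/(-43653) = (-6 + (3 + 26)²/2)*(-1/43653) = (-6 + (½)*29²)*(-1/43653) = (-6 + (½)*841)*(-1/43653) = (-6 + 841/2)*(-1/43653) = (829/2)*(-1/43653) = -829/87306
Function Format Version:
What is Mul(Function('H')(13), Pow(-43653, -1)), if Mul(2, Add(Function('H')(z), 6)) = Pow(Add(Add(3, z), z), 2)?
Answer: Rational(-829, 87306) ≈ -0.0094953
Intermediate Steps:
Function('H')(z) = Add(-6, Mul(Rational(1, 2), Pow(Add(3, Mul(2, z)), 2))) (Function('H')(z) = Add(-6, Mul(Rational(1, 2), Pow(Add(Add(3, z), z), 2))) = Add(-6, Mul(Rational(1, 2), Pow(Add(3, Mul(2, z)), 2))))
Mul(Function('H')(13), Pow(-43653, -1)) = Mul(Add(-6, Mul(Rational(1, 2), Pow(Add(3, Mul(2, 13)), 2))), Pow(-43653, -1)) = Mul(Add(-6, Mul(Rational(1, 2), Pow(Add(3, 26), 2))), Rational(-1, 43653)) = Mul(Add(-6, Mul(Rational(1, 2), Pow(29, 2))), Rational(-1, 43653)) = Mul(Add(-6, Mul(Rational(1, 2), 841)), Rational(-1, 43653)) = Mul(Add(-6, Rational(841, 2)), Rational(-1, 43653)) = Mul(Rational(829, 2), Rational(-1, 43653)) = Rational(-829, 87306)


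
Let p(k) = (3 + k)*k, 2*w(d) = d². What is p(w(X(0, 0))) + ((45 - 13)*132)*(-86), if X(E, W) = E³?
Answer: -363264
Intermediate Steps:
w(d) = d²/2
p(k) = k*(3 + k)
p(w(X(0, 0))) + ((45 - 13)*132)*(-86) = ((0³)²/2)*(3 + (0³)²/2) + ((45 - 13)*132)*(-86) = ((½)*0²)*(3 + (½)*0²) + (32*132)*(-86) = ((½)*0)*(3 + (½)*0) + 4224*(-86) = 0*(3 + 0) - 363264 = 0*3 - 363264 = 0 - 363264 = -363264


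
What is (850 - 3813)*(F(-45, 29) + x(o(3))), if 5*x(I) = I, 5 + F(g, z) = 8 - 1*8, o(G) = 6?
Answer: 56297/5 ≈ 11259.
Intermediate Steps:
F(g, z) = -5 (F(g, z) = -5 + (8 - 1*8) = -5 + (8 - 8) = -5 + 0 = -5)
x(I) = I/5
(850 - 3813)*(F(-45, 29) + x(o(3))) = (850 - 3813)*(-5 + (1/5)*6) = -2963*(-5 + 6/5) = -2963*(-19/5) = 56297/5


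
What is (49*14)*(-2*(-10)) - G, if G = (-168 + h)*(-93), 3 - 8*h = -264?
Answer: 9599/8 ≈ 1199.9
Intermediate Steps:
h = 267/8 (h = 3/8 - ⅛*(-264) = 3/8 + 33 = 267/8 ≈ 33.375)
G = 100161/8 (G = (-168 + 267/8)*(-93) = -1077/8*(-93) = 100161/8 ≈ 12520.)
(49*14)*(-2*(-10)) - G = (49*14)*(-2*(-10)) - 1*100161/8 = 686*20 - 100161/8 = 13720 - 100161/8 = 9599/8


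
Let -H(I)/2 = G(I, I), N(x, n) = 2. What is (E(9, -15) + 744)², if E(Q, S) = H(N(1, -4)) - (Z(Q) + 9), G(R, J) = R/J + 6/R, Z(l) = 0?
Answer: 528529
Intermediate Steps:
G(R, J) = 6/R + R/J
H(I) = -2 - 12/I (H(I) = -2*(6/I + I/I) = -2*(6/I + 1) = -2*(1 + 6/I) = -2 - 12/I)
E(Q, S) = -17 (E(Q, S) = (-2 - 12/2) - (0 + 9) = (-2 - 12*½) - 1*9 = (-2 - 6) - 9 = -8 - 9 = -17)
(E(9, -15) + 744)² = (-17 + 744)² = 727² = 528529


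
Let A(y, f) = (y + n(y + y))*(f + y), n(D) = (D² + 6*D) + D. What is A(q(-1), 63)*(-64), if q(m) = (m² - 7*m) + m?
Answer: -1348480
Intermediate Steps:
n(D) = D² + 7*D
q(m) = m² - 6*m
A(y, f) = (f + y)*(y + 2*y*(7 + 2*y)) (A(y, f) = (y + (y + y)*(7 + (y + y)))*(f + y) = (y + (2*y)*(7 + 2*y))*(f + y) = (y + 2*y*(7 + 2*y))*(f + y) = (f + y)*(y + 2*y*(7 + 2*y)))
A(q(-1), 63)*(-64) = ((-(-6 - 1))*(4*(-(-6 - 1))² + 15*63 + 15*(-(-6 - 1)) + 4*63*(-(-6 - 1))))*(-64) = ((-1*(-7))*(4*(-1*(-7))² + 945 + 15*(-1*(-7)) + 4*63*(-1*(-7))))*(-64) = (7*(4*7² + 945 + 15*7 + 4*63*7))*(-64) = (7*(4*49 + 945 + 105 + 1764))*(-64) = (7*(196 + 945 + 105 + 1764))*(-64) = (7*3010)*(-64) = 21070*(-64) = -1348480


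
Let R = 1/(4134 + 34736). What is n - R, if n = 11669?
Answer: 453574029/38870 ≈ 11669.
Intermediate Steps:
R = 1/38870 ≈ 2.5727e-5
n - R = 11669 - 1*1/38870 = 11669 - 1/38870 = 453574029/38870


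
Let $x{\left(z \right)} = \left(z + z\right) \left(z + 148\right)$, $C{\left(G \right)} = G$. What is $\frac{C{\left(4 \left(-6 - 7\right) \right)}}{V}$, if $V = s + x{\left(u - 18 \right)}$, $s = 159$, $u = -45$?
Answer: $\frac{52}{10551} \approx 0.0049284$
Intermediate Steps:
$x{\left(z \right)} = 2 z \left(148 + z\right)$
$V = -10551$ ($V = 159 + 2 \left(-45 - 18\right) \left(148 - 63\right) = 159 + 2 \left(-63\right) \left(148 - 63\right) = 159 + 2 \left(-63\right) 85 = 159 - 10710 = -10551$)
$\frac{C{\left(4 \left(-6 - 7\right) \right)}}{V} = \frac{4 \left(-6 - 7\right)}{-10551} = 4 \left(-13\right) \left(- \frac{1}{10551}\right) = \left(-52\right) \left(- \frac{1}{10551}\right) = \frac{52}{10551}$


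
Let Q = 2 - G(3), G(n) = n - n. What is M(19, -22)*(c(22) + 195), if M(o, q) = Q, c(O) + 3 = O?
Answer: 428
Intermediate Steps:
G(n) = 0
c(O) = -3 + O
Q = 2 (Q = 2 - 1*0 = 2 + 0 = 2)
M(o, q) = 2
M(19, -22)*(c(22) + 195) = 2*((-3 + 22) + 195) = 2*(19 + 195) = 2*214 = 428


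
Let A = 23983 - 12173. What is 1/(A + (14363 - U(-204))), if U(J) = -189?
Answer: 1/26362 ≈ 3.7933e-5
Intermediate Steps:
A = 11810
1/(A + (14363 - U(-204))) = 1/(11810 + (14363 - 1*(-189))) = 1/(11810 + (14363 + 189)) = 1/(11810 + 14552) = 1/26362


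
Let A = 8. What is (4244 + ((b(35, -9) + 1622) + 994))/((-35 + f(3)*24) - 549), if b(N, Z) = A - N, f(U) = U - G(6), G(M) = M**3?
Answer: -6833/5696 ≈ -1.1996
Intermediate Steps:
f(U) = -216 + U (f(U) = U - 1*6**3 = U - 1*216 = U - 216 = -216 + U)
b(N, Z) = 8 - N
(4244 + ((b(35, -9) + 1622) + 994))/((-35 + f(3)*24) - 549) = (4244 + (((8 - 1*35) + 1622) + 994))/((-35 + (-216 + 3)*24) - 549) = (4244 + (((8 - 35) + 1622) + 994))/((-35 - 213*24) - 549) = (4244 + ((-27 + 1622) + 994))/((-35 - 5112) - 549) = (4244 + (1595 + 994))/(-5147 - 549) = (4244 + 2589)/(-5696) = 6833*(-1/5696) = -6833/5696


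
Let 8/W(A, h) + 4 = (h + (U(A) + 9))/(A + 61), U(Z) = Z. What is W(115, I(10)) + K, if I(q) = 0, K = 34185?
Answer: 4956473/145 ≈ 34183.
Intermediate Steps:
W(A, h) = 8/(-4 + (9 + A + h)/(61 + A)) (W(A, h) = 8/(-4 + (h + (A + 9))/(A + 61)) = 8/(-4 + (h + (9 + A))/(61 + A)) = 8/(-4 + (9 + A + h)/(61 + A)))
W(115, I(10)) + K = 8*(61 + 115)/(-235 + 0 - 3*115) + 34185 = 8*176/(-235 + 0 - 345) + 34185 = 8*176/(-580) + 34185 = 8*(-1/580)*176 + 34185 = -352/145 + 34185 = 4956473/145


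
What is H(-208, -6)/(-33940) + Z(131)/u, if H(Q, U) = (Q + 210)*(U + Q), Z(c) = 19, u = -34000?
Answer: 695357/57698000 ≈ 0.012052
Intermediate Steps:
H(Q, U) = (210 + Q)*(Q + U)
H(-208, -6)/(-33940) + Z(131)/u = ((-208)² + 210*(-208) + 210*(-6) - 208*(-6))/(-33940) + 19/(-34000) = (43264 - 43680 - 1260 + 1248)*(-1/33940) + 19*(-1/34000) = -428*(-1/33940) - 19/34000 = 107/8485 - 19/34000 = 695357/57698000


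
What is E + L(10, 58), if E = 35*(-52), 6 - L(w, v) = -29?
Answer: -1785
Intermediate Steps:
L(w, v) = 35 (L(w, v) = 6 - 1*(-29) = 6 + 29 = 35)
E = -1820
E + L(10, 58) = -1820 + 35 = -1785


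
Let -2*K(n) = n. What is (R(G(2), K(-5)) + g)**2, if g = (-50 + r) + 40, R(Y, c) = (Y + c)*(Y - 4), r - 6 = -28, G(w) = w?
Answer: 1681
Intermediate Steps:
r = -22 (r = 6 - 28 = -22)
K(n) = -n/2
R(Y, c) = (-4 + Y)*(Y + c) (R(Y, c) = (Y + c)*(-4 + Y) = (-4 + Y)*(Y + c))
g = -32 (g = (-50 - 22) + 40 = -72 + 40 = -32)
(R(G(2), K(-5)) + g)**2 = ((2**2 - 4*2 - (-2)*(-5) + 2*(-1/2*(-5))) - 32)**2 = ((4 - 8 - 4*5/2 + 2*(5/2)) - 32)**2 = ((4 - 8 - 10 + 5) - 32)**2 = (-9 - 32)**2 = (-41)**2 = 1681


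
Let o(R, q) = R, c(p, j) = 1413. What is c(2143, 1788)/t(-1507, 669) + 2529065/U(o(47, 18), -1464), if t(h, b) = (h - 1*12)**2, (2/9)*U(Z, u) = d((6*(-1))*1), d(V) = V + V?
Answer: -5835465871163/124597494 ≈ -46835.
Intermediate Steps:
d(V) = 2*V
U(Z, u) = -54 (U(Z, u) = 9*(2*((6*(-1))*1))/2 = 9*(2*(-6*1))/2 = 9*(2*(-6))/2 = (9/2)*(-12) = -54)
t(h, b) = (-12 + h)**2 (t(h, b) = (h - 12)**2 = (-12 + h)**2)
c(2143, 1788)/t(-1507, 669) + 2529065/U(o(47, 18), -1464) = 1413/((-12 - 1507)**2) + 2529065/(-54) = 1413/((-1519)**2) + 2529065*(-1/54) = 1413/2307361 - 2529065/54 = -5835465871163/124597494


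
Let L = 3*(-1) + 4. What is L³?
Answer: 1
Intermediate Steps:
L = 1 (L = -3 + 4 = 1)
L³ = 1³ = 1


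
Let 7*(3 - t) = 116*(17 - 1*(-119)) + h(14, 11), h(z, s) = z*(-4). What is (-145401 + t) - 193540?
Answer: -2388286/7 ≈ -3.4118e+5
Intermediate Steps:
h(z, s) = -4*z
t = -15699/7 (t = 3 - (116*(17 - 1*(-119)) - 4*14)/7 = 3 - (116*(17 + 119) - 56)/7 = 3 - (116*136 - 56)/7 = 3 - (15776 - 56)/7 = 3 - ⅐*15720 = 3 - 15720/7 = -15699/7 ≈ -2242.7)
(-145401 + t) - 193540 = (-145401 - 15699/7) - 193540 = -1033506/7 - 193540 = -2388286/7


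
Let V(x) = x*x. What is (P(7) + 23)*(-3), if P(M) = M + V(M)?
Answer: -237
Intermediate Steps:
V(x) = x²
P(M) = M + M²
(P(7) + 23)*(-3) = (7*(1 + 7) + 23)*(-3) = (7*8 + 23)*(-3) = (56 + 23)*(-3) = 79*(-3) = -237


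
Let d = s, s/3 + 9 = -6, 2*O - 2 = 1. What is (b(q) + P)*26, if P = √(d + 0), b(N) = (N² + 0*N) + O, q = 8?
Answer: 1703 + 78*I*√5 ≈ 1703.0 + 174.41*I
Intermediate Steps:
O = 3/2 (O = 1 + (½)*1 = 1 + ½ = 3/2 ≈ 1.5000)
s = -45 (s = -27 + 3*(-6) = -27 - 18 = -45)
d = -45
b(N) = 3/2 + N² (b(N) = (N² + 0*N) + 3/2 = (N² + 0) + 3/2 = N² + 3/2 = 3/2 + N²)
P = 3*I*√5 (P = √(-45 + 0) = √(-45) = 3*I*√5 ≈ 6.7082*I)
(b(q) + P)*26 = ((3/2 + 8²) + 3*I*√5)*26 = ((3/2 + 64) + 3*I*√5)*26 = (131/2 + 3*I*√5)*26 = 1703 + 78*I*√5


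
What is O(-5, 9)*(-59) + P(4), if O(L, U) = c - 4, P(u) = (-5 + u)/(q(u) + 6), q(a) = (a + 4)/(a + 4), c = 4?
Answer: -⅐ ≈ -0.14286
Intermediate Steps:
q(a) = 1 (q(a) = (4 + a)/(4 + a) = 1)
P(u) = -5/7 + u/7 (P(u) = (-5 + u)/(1 + 6) = (-5 + u)/7 = (-5 + u)*(⅐) = -5/7 + u/7)
O(L, U) = 0 (O(L, U) = 4 - 4 = 0)
O(-5, 9)*(-59) + P(4) = 0*(-59) + (-5/7 + (⅐)*4) = 0 + (-5/7 + 4/7) = 0 - ⅐ = -⅐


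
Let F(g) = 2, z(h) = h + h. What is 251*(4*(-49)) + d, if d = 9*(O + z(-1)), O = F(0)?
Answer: -49196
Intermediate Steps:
z(h) = 2*h
O = 2
d = 0 (d = 9*(2 + 2*(-1)) = 9*(2 - 2) = 9*0 = 0)
251*(4*(-49)) + d = 251*(4*(-49)) + 0 = 251*(-196) + 0 = -49196 + 0 = -49196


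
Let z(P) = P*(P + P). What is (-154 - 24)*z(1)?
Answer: -356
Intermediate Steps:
z(P) = 2*P² (z(P) = P*(2*P) = 2*P²)
(-154 - 24)*z(1) = (-154 - 24)*(2*1²) = -356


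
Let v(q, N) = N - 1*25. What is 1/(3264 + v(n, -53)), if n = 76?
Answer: 1/3186 ≈ 0.00031387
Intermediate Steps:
v(q, N) = -25 + N (v(q, N) = N - 25 = -25 + N)
1/(3264 + v(n, -53)) = 1/(3264 + (-25 - 53)) = 1/(3264 - 78) = 1/3186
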